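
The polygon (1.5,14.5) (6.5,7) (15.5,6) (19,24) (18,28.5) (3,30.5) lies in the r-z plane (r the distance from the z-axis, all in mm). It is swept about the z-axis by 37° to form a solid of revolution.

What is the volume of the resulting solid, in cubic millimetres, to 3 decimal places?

Profile (r,z), 6 vertices: (1.5,14.5) (6.5,7) (15.5,6) (19,24) (18,28.5) (3,30.5)
edge 0: (1.5,14.5)→(6.5,7)  cross = 1.5·7 − 6.5·14.5 = -83.7500; (r_i+r_j)·cross = 8·-83.7500 = -670.0000
edge 1: (6.5,7)→(15.5,6)  cross = 6.5·6 − 15.5·7 = -69.5000; (r_i+r_j)·cross = 22·-69.5000 = -1529.0000
edge 2: (15.5,6)→(19,24)  cross = 15.5·24 − 19·6 = 258.0000; (r_i+r_j)·cross = 34.5·258.0000 = 8901.0000
edge 3: (19,24)→(18,28.5)  cross = 19·28.5 − 18·24 = 109.5000; (r_i+r_j)·cross = 37·109.5000 = 4051.5000
edge 4: (18,28.5)→(3,30.5)  cross = 18·30.5 − 3·28.5 = 463.5000; (r_i+r_j)·cross = 21·463.5000 = 9733.5000
edge 5: (3,30.5)→(1.5,14.5)  cross = 3·14.5 − 1.5·30.5 = -2.2500; (r_i+r_j)·cross = 4.5·-2.2500 = -10.1250
Σcross = 675.5000 → A = |Σcross|/2 = 337.7500 mm²
Σ(r_i+r_j)·cross = 20476.8750 → first moment M = |Σ|/6 = 3412.8125
R_c = M/A = 3412.8125/337.7500 = 10.1046 mm
θ = 37° = 0.645772 rad
V = θ·R_c·A = 0.645772·10.1046·337.7500 = 2203.898 mm³

Volume = 2203.898 mm³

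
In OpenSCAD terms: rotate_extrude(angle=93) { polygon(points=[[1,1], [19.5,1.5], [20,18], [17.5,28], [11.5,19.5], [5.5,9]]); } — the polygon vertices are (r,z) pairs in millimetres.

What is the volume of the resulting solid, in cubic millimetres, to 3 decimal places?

Profile (r,z), 6 vertices: (1,1) (19.5,1.5) (20,18) (17.5,28) (11.5,19.5) (5.5,9)
edge 0: (1,1)→(19.5,1.5)  cross = 1·1.5 − 19.5·1 = -18.0000; (r_i+r_j)·cross = 20.5·-18.0000 = -369.0000
edge 1: (19.5,1.5)→(20,18)  cross = 19.5·18 − 20·1.5 = 321.0000; (r_i+r_j)·cross = 39.5·321.0000 = 12679.5000
edge 2: (20,18)→(17.5,28)  cross = 20·28 − 17.5·18 = 245.0000; (r_i+r_j)·cross = 37.5·245.0000 = 9187.5000
edge 3: (17.5,28)→(11.5,19.5)  cross = 17.5·19.5 − 11.5·28 = 19.2500; (r_i+r_j)·cross = 29·19.2500 = 558.2500
edge 4: (11.5,19.5)→(5.5,9)  cross = 11.5·9 − 5.5·19.5 = -3.7500; (r_i+r_j)·cross = 17·-3.7500 = -63.7500
edge 5: (5.5,9)→(1,1)  cross = 5.5·1 − 1·9 = -3.5000; (r_i+r_j)·cross = 6.5·-3.5000 = -22.7500
Σcross = 560.0000 → A = |Σcross|/2 = 280.0000 mm²
Σ(r_i+r_j)·cross = 21969.7500 → first moment M = |Σ|/6 = 3661.6250
R_c = M/A = 3661.6250/280.0000 = 13.0772 mm
θ = 93° = 1.623156 rad
V = θ·R_c·A = 1.623156·13.0772·280.0000 = 5943.389 mm³

Volume = 5943.389 mm³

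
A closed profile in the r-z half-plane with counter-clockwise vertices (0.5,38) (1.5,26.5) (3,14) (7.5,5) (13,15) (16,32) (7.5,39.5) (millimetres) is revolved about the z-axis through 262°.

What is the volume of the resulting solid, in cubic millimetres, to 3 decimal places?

Profile (r,z), 7 vertices: (0.5,38) (1.5,26.5) (3,14) (7.5,5) (13,15) (16,32) (7.5,39.5)
edge 0: (0.5,38)→(1.5,26.5)  cross = 0.5·26.5 − 1.5·38 = -43.7500; (r_i+r_j)·cross = 2·-43.7500 = -87.5000
edge 1: (1.5,26.5)→(3,14)  cross = 1.5·14 − 3·26.5 = -58.5000; (r_i+r_j)·cross = 4.5·-58.5000 = -263.2500
edge 2: (3,14)→(7.5,5)  cross = 3·5 − 7.5·14 = -90.0000; (r_i+r_j)·cross = 10.5·-90.0000 = -945.0000
edge 3: (7.5,5)→(13,15)  cross = 7.5·15 − 13·5 = 47.5000; (r_i+r_j)·cross = 20.5·47.5000 = 973.7500
edge 4: (13,15)→(16,32)  cross = 13·32 − 16·15 = 176.0000; (r_i+r_j)·cross = 29·176.0000 = 5104.0000
edge 5: (16,32)→(7.5,39.5)  cross = 16·39.5 − 7.5·32 = 392.0000; (r_i+r_j)·cross = 23.5·392.0000 = 9212.0000
edge 6: (7.5,39.5)→(0.5,38)  cross = 7.5·38 − 0.5·39.5 = 265.2500; (r_i+r_j)·cross = 8·265.2500 = 2122.0000
Σcross = 688.5000 → A = |Σcross|/2 = 344.2500 mm²
Σ(r_i+r_j)·cross = 16116.0000 → first moment M = |Σ|/6 = 2686.0000
R_c = M/A = 2686.0000/344.2500 = 7.8025 mm
θ = 262° = 4.572763 rad
V = θ·R_c·A = 4.572763·7.8025·344.2500 = 12282.440 mm³

Volume = 12282.440 mm³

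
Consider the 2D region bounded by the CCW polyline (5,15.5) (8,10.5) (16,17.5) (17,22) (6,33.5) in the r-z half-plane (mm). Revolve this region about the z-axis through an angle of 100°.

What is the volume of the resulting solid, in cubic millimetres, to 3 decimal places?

Profile (r,z), 5 vertices: (5,15.5) (8,10.5) (16,17.5) (17,22) (6,33.5)
edge 0: (5,15.5)→(8,10.5)  cross = 5·10.5 − 8·15.5 = -71.5000; (r_i+r_j)·cross = 13·-71.5000 = -929.5000
edge 1: (8,10.5)→(16,17.5)  cross = 8·17.5 − 16·10.5 = -28.0000; (r_i+r_j)·cross = 24·-28.0000 = -672.0000
edge 2: (16,17.5)→(17,22)  cross = 16·22 − 17·17.5 = 54.5000; (r_i+r_j)·cross = 33·54.5000 = 1798.5000
edge 3: (17,22)→(6,33.5)  cross = 17·33.5 − 6·22 = 437.5000; (r_i+r_j)·cross = 23·437.5000 = 10062.5000
edge 4: (6,33.5)→(5,15.5)  cross = 6·15.5 − 5·33.5 = -74.5000; (r_i+r_j)·cross = 11·-74.5000 = -819.5000
Σcross = 318.0000 → A = |Σcross|/2 = 159.0000 mm²
Σ(r_i+r_j)·cross = 9440.0000 → first moment M = |Σ|/6 = 1573.3333
R_c = M/A = 1573.3333/159.0000 = 9.8952 mm
θ = 100° = 1.745329 rad
V = θ·R_c·A = 1.745329·9.8952·159.0000 = 2745.985 mm³

Volume = 2745.985 mm³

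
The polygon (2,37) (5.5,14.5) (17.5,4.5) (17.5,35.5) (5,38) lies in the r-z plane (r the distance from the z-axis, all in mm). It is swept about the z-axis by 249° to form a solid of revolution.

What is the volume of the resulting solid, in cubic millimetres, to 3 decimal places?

Volume = 17487.418 mm³

Profile (r,z), 5 vertices: (2,37) (5.5,14.5) (17.5,4.5) (17.5,35.5) (5,38)
edge 0: (2,37)→(5.5,14.5)  cross = 2·14.5 − 5.5·37 = -174.5000; (r_i+r_j)·cross = 7.5·-174.5000 = -1308.7500
edge 1: (5.5,14.5)→(17.5,4.5)  cross = 5.5·4.5 − 17.5·14.5 = -229.0000; (r_i+r_j)·cross = 23·-229.0000 = -5267.0000
edge 2: (17.5,4.5)→(17.5,35.5)  cross = 17.5·35.5 − 17.5·4.5 = 542.5000; (r_i+r_j)·cross = 35·542.5000 = 18987.5000
edge 3: (17.5,35.5)→(5,38)  cross = 17.5·38 − 5·35.5 = 487.5000; (r_i+r_j)·cross = 22.5·487.5000 = 10968.7500
edge 4: (5,38)→(2,37)  cross = 5·37 − 2·38 = 109.0000; (r_i+r_j)·cross = 7·109.0000 = 763.0000
Σcross = 735.5000 → A = |Σcross|/2 = 367.7500 mm²
Σ(r_i+r_j)·cross = 24143.5000 → first moment M = |Σ|/6 = 4023.9167
R_c = M/A = 4023.9167/367.7500 = 10.9420 mm
θ = 249° = 4.345870 rad
V = θ·R_c·A = 4.345870·10.9420·367.7500 = 17487.418 mm³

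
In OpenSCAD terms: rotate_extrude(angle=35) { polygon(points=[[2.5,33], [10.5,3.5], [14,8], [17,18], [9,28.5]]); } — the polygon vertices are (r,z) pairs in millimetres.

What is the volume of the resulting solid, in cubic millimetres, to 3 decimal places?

Volume = 1124.387 mm³

Profile (r,z), 5 vertices: (2.5,33) (10.5,3.5) (14,8) (17,18) (9,28.5)
edge 0: (2.5,33)→(10.5,3.5)  cross = 2.5·3.5 − 10.5·33 = -337.7500; (r_i+r_j)·cross = 13·-337.7500 = -4390.7500
edge 1: (10.5,3.5)→(14,8)  cross = 10.5·8 − 14·3.5 = 35.0000; (r_i+r_j)·cross = 24.5·35.0000 = 857.5000
edge 2: (14,8)→(17,18)  cross = 14·18 − 17·8 = 116.0000; (r_i+r_j)·cross = 31·116.0000 = 3596.0000
edge 3: (17,18)→(9,28.5)  cross = 17·28.5 − 9·18 = 322.5000; (r_i+r_j)·cross = 26·322.5000 = 8385.0000
edge 4: (9,28.5)→(2.5,33)  cross = 9·33 − 2.5·28.5 = 225.7500; (r_i+r_j)·cross = 11.5·225.7500 = 2596.1250
Σcross = 361.5000 → A = |Σcross|/2 = 180.7500 mm²
Σ(r_i+r_j)·cross = 11043.8750 → first moment M = |Σ|/6 = 1840.6458
R_c = M/A = 1840.6458/180.7500 = 10.1834 mm
θ = 35° = 0.610865 rad
V = θ·R_c·A = 0.610865·10.1834·180.7500 = 1124.387 mm³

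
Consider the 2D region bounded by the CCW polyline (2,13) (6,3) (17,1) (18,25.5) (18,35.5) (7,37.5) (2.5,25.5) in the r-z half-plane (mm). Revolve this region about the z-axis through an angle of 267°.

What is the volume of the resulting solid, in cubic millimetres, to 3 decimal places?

Profile (r,z), 7 vertices: (2,13) (6,3) (17,1) (18,25.5) (18,35.5) (7,37.5) (2.5,25.5)
edge 0: (2,13)→(6,3)  cross = 2·3 − 6·13 = -72.0000; (r_i+r_j)·cross = 8·-72.0000 = -576.0000
edge 1: (6,3)→(17,1)  cross = 6·1 − 17·3 = -45.0000; (r_i+r_j)·cross = 23·-45.0000 = -1035.0000
edge 2: (17,1)→(18,25.5)  cross = 17·25.5 − 18·1 = 415.5000; (r_i+r_j)·cross = 35·415.5000 = 14542.5000
edge 3: (18,25.5)→(18,35.5)  cross = 18·35.5 − 18·25.5 = 180.0000; (r_i+r_j)·cross = 36·180.0000 = 6480.0000
edge 4: (18,35.5)→(7,37.5)  cross = 18·37.5 − 7·35.5 = 426.5000; (r_i+r_j)·cross = 25·426.5000 = 10662.5000
edge 5: (7,37.5)→(2.5,25.5)  cross = 7·25.5 − 2.5·37.5 = 84.7500; (r_i+r_j)·cross = 9.5·84.7500 = 805.1250
edge 6: (2.5,25.5)→(2,13)  cross = 2.5·13 − 2·25.5 = -18.5000; (r_i+r_j)·cross = 4.5·-18.5000 = -83.2500
Σcross = 971.2500 → A = |Σcross|/2 = 485.6250 mm²
Σ(r_i+r_j)·cross = 30795.8750 → first moment M = |Σ|/6 = 5132.6458
R_c = M/A = 5132.6458/485.6250 = 10.5692 mm
θ = 267° = 4.660029 rad
V = θ·R_c·A = 4.660029·10.5692·485.6250 = 23918.279 mm³

Volume = 23918.279 mm³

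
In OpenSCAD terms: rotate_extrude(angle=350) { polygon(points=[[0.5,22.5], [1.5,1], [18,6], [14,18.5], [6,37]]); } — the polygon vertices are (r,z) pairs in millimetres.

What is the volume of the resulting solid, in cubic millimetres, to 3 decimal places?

Volume = 16924.276 mm³

Profile (r,z), 5 vertices: (0.5,22.5) (1.5,1) (18,6) (14,18.5) (6,37)
edge 0: (0.5,22.5)→(1.5,1)  cross = 0.5·1 − 1.5·22.5 = -33.2500; (r_i+r_j)·cross = 2·-33.2500 = -66.5000
edge 1: (1.5,1)→(18,6)  cross = 1.5·6 − 18·1 = -9.0000; (r_i+r_j)·cross = 19.5·-9.0000 = -175.5000
edge 2: (18,6)→(14,18.5)  cross = 18·18.5 − 14·6 = 249.0000; (r_i+r_j)·cross = 32·249.0000 = 7968.0000
edge 3: (14,18.5)→(6,37)  cross = 14·37 − 6·18.5 = 407.0000; (r_i+r_j)·cross = 20·407.0000 = 8140.0000
edge 4: (6,37)→(0.5,22.5)  cross = 6·22.5 − 0.5·37 = 116.5000; (r_i+r_j)·cross = 6.5·116.5000 = 757.2500
Σcross = 730.2500 → A = |Σcross|/2 = 365.1250 mm²
Σ(r_i+r_j)·cross = 16623.2500 → first moment M = |Σ|/6 = 2770.5417
R_c = M/A = 2770.5417/365.1250 = 7.5879 mm
θ = 350° = 6.108652 rad
V = θ·R_c·A = 6.108652·7.5879·365.1250 = 16924.276 mm³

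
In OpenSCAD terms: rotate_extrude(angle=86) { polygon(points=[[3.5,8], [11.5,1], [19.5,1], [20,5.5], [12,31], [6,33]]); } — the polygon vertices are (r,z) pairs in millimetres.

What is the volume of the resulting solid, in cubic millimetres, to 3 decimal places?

Volume = 5688.132 mm³

Profile (r,z), 6 vertices: (3.5,8) (11.5,1) (19.5,1) (20,5.5) (12,31) (6,33)
edge 0: (3.5,8)→(11.5,1)  cross = 3.5·1 − 11.5·8 = -88.5000; (r_i+r_j)·cross = 15·-88.5000 = -1327.5000
edge 1: (11.5,1)→(19.5,1)  cross = 11.5·1 − 19.5·1 = -8.0000; (r_i+r_j)·cross = 31·-8.0000 = -248.0000
edge 2: (19.5,1)→(20,5.5)  cross = 19.5·5.5 − 20·1 = 87.2500; (r_i+r_j)·cross = 39.5·87.2500 = 3446.3750
edge 3: (20,5.5)→(12,31)  cross = 20·31 − 12·5.5 = 554.0000; (r_i+r_j)·cross = 32·554.0000 = 17728.0000
edge 4: (12,31)→(6,33)  cross = 12·33 − 6·31 = 210.0000; (r_i+r_j)·cross = 18·210.0000 = 3780.0000
edge 5: (6,33)→(3.5,8)  cross = 6·8 − 3.5·33 = -67.5000; (r_i+r_j)·cross = 9.5·-67.5000 = -641.2500
Σcross = 687.2500 → A = |Σcross|/2 = 343.6250 mm²
Σ(r_i+r_j)·cross = 22737.6250 → first moment M = |Σ|/6 = 3789.6042
R_c = M/A = 3789.6042/343.6250 = 11.0283 mm
θ = 86° = 1.500983 rad
V = θ·R_c·A = 1.500983·11.0283·343.6250 = 5688.132 mm³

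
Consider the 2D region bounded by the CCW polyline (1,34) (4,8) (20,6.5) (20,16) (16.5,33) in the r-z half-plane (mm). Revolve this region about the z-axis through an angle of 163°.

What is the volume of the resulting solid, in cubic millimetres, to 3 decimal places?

Profile (r,z), 5 vertices: (1,34) (4,8) (20,6.5) (20,16) (16.5,33)
edge 0: (1,34)→(4,8)  cross = 1·8 − 4·34 = -128.0000; (r_i+r_j)·cross = 5·-128.0000 = -640.0000
edge 1: (4,8)→(20,6.5)  cross = 4·6.5 − 20·8 = -134.0000; (r_i+r_j)·cross = 24·-134.0000 = -3216.0000
edge 2: (20,6.5)→(20,16)  cross = 20·16 − 20·6.5 = 190.0000; (r_i+r_j)·cross = 40·190.0000 = 7600.0000
edge 3: (20,16)→(16.5,33)  cross = 20·33 − 16.5·16 = 396.0000; (r_i+r_j)·cross = 36.5·396.0000 = 14454.0000
edge 4: (16.5,33)→(1,34)  cross = 16.5·34 − 1·33 = 528.0000; (r_i+r_j)·cross = 17.5·528.0000 = 9240.0000
Σcross = 852.0000 → A = |Σcross|/2 = 426.0000 mm²
Σ(r_i+r_j)·cross = 27438.0000 → first moment M = |Σ|/6 = 4573.0000
R_c = M/A = 4573.0000/426.0000 = 10.7347 mm
θ = 163° = 2.844887 rad
V = θ·R_c·A = 2.844887·10.7347·426.0000 = 13009.667 mm³

Volume = 13009.667 mm³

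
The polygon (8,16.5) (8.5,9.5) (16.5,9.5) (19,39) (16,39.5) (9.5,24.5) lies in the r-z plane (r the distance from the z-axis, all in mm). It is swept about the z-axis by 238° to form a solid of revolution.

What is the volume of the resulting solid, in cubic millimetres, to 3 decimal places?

Volume = 12215.274 mm³

Profile (r,z), 6 vertices: (8,16.5) (8.5,9.5) (16.5,9.5) (19,39) (16,39.5) (9.5,24.5)
edge 0: (8,16.5)→(8.5,9.5)  cross = 8·9.5 − 8.5·16.5 = -64.2500; (r_i+r_j)·cross = 16.5·-64.2500 = -1060.1250
edge 1: (8.5,9.5)→(16.5,9.5)  cross = 8.5·9.5 − 16.5·9.5 = -76.0000; (r_i+r_j)·cross = 25·-76.0000 = -1900.0000
edge 2: (16.5,9.5)→(19,39)  cross = 16.5·39 − 19·9.5 = 463.0000; (r_i+r_j)·cross = 35.5·463.0000 = 16436.5000
edge 3: (19,39)→(16,39.5)  cross = 19·39.5 − 16·39 = 126.5000; (r_i+r_j)·cross = 35·126.5000 = 4427.5000
edge 4: (16,39.5)→(9.5,24.5)  cross = 16·24.5 − 9.5·39.5 = 16.7500; (r_i+r_j)·cross = 25.5·16.7500 = 427.1250
edge 5: (9.5,24.5)→(8,16.5)  cross = 9.5·16.5 − 8·24.5 = -39.2500; (r_i+r_j)·cross = 17.5·-39.2500 = -686.8750
Σcross = 426.7500 → A = |Σcross|/2 = 213.3750 mm²
Σ(r_i+r_j)·cross = 17644.1250 → first moment M = |Σ|/6 = 2940.6875
R_c = M/A = 2940.6875/213.3750 = 13.7818 mm
θ = 238° = 4.153884 rad
V = θ·R_c·A = 4.153884·13.7818·213.3750 = 12215.274 mm³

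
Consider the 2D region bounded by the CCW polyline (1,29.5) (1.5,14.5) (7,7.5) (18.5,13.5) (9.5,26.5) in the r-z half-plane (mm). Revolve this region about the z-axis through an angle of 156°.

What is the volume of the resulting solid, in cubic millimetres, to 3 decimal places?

Volume = 4914.725 mm³

Profile (r,z), 5 vertices: (1,29.5) (1.5,14.5) (7,7.5) (18.5,13.5) (9.5,26.5)
edge 0: (1,29.5)→(1.5,14.5)  cross = 1·14.5 − 1.5·29.5 = -29.7500; (r_i+r_j)·cross = 2.5·-29.7500 = -74.3750
edge 1: (1.5,14.5)→(7,7.5)  cross = 1.5·7.5 − 7·14.5 = -90.2500; (r_i+r_j)·cross = 8.5·-90.2500 = -767.1250
edge 2: (7,7.5)→(18.5,13.5)  cross = 7·13.5 − 18.5·7.5 = -44.2500; (r_i+r_j)·cross = 25.5·-44.2500 = -1128.3750
edge 3: (18.5,13.5)→(9.5,26.5)  cross = 18.5·26.5 − 9.5·13.5 = 362.0000; (r_i+r_j)·cross = 28·362.0000 = 10136.0000
edge 4: (9.5,26.5)→(1,29.5)  cross = 9.5·29.5 − 1·26.5 = 253.7500; (r_i+r_j)·cross = 10.5·253.7500 = 2664.3750
Σcross = 451.5000 → A = |Σcross|/2 = 225.7500 mm²
Σ(r_i+r_j)·cross = 10830.5000 → first moment M = |Σ|/6 = 1805.0833
R_c = M/A = 1805.0833/225.7500 = 7.9959 mm
θ = 156° = 2.722714 rad
V = θ·R_c·A = 2.722714·7.9959·225.7500 = 4914.725 mm³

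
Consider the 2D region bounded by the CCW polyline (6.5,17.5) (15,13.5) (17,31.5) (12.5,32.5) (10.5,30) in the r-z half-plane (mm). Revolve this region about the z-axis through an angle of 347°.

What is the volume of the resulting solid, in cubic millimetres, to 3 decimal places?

Profile (r,z), 5 vertices: (6.5,17.5) (15,13.5) (17,31.5) (12.5,32.5) (10.5,30)
edge 0: (6.5,17.5)→(15,13.5)  cross = 6.5·13.5 − 15·17.5 = -174.7500; (r_i+r_j)·cross = 21.5·-174.7500 = -3757.1250
edge 1: (15,13.5)→(17,31.5)  cross = 15·31.5 − 17·13.5 = 243.0000; (r_i+r_j)·cross = 32·243.0000 = 7776.0000
edge 2: (17,31.5)→(12.5,32.5)  cross = 17·32.5 − 12.5·31.5 = 158.7500; (r_i+r_j)·cross = 29.5·158.7500 = 4683.1250
edge 3: (12.5,32.5)→(10.5,30)  cross = 12.5·30 − 10.5·32.5 = 33.7500; (r_i+r_j)·cross = 23·33.7500 = 776.2500
edge 4: (10.5,30)→(6.5,17.5)  cross = 10.5·17.5 − 6.5·30 = -11.2500; (r_i+r_j)·cross = 17·-11.2500 = -191.2500
Σcross = 249.5000 → A = |Σcross|/2 = 124.7500 mm²
Σ(r_i+r_j)·cross = 9287.0000 → first moment M = |Σ|/6 = 1547.8333
R_c = M/A = 1547.8333/124.7500 = 12.4075 mm
θ = 347° = 6.056293 rad
V = θ·R_c·A = 6.056293·12.4075·124.7500 = 9374.131 mm³

Volume = 9374.131 mm³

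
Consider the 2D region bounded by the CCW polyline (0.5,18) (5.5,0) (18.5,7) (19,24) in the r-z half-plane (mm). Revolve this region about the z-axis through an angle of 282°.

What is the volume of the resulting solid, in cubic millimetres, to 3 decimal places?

Volume = 15116.166 mm³

Profile (r,z), 4 vertices: (0.5,18) (5.5,0) (18.5,7) (19,24)
edge 0: (0.5,18)→(5.5,0)  cross = 0.5·0 − 5.5·18 = -99.0000; (r_i+r_j)·cross = 6·-99.0000 = -594.0000
edge 1: (5.5,0)→(18.5,7)  cross = 5.5·7 − 18.5·0 = 38.5000; (r_i+r_j)·cross = 24·38.5000 = 924.0000
edge 2: (18.5,7)→(19,24)  cross = 18.5·24 − 19·7 = 311.0000; (r_i+r_j)·cross = 37.5·311.0000 = 11662.5000
edge 3: (19,24)→(0.5,18)  cross = 19·18 − 0.5·24 = 330.0000; (r_i+r_j)·cross = 19.5·330.0000 = 6435.0000
Σcross = 580.5000 → A = |Σcross|/2 = 290.2500 mm²
Σ(r_i+r_j)·cross = 18427.5000 → first moment M = |Σ|/6 = 3071.2500
R_c = M/A = 3071.2500/290.2500 = 10.5814 mm
θ = 282° = 4.921828 rad
V = θ·R_c·A = 4.921828·10.5814·290.2500 = 15116.166 mm³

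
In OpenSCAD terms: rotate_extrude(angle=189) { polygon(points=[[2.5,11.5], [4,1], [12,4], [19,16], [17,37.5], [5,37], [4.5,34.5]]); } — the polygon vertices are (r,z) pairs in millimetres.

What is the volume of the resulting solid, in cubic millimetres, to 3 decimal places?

Profile (r,z), 7 vertices: (2.5,11.5) (4,1) (12,4) (19,16) (17,37.5) (5,37) (4.5,34.5)
edge 0: (2.5,11.5)→(4,1)  cross = 2.5·1 − 4·11.5 = -43.5000; (r_i+r_j)·cross = 6.5·-43.5000 = -282.7500
edge 1: (4,1)→(12,4)  cross = 4·4 − 12·1 = 4.0000; (r_i+r_j)·cross = 16·4.0000 = 64.0000
edge 2: (12,4)→(19,16)  cross = 12·16 − 19·4 = 116.0000; (r_i+r_j)·cross = 31·116.0000 = 3596.0000
edge 3: (19,16)→(17,37.5)  cross = 19·37.5 − 17·16 = 440.5000; (r_i+r_j)·cross = 36·440.5000 = 15858.0000
edge 4: (17,37.5)→(5,37)  cross = 17·37 − 5·37.5 = 441.5000; (r_i+r_j)·cross = 22·441.5000 = 9713.0000
edge 5: (5,37)→(4.5,34.5)  cross = 5·34.5 − 4.5·37 = 6.0000; (r_i+r_j)·cross = 9.5·6.0000 = 57.0000
edge 6: (4.5,34.5)→(2.5,11.5)  cross = 4.5·11.5 − 2.5·34.5 = -34.5000; (r_i+r_j)·cross = 7·-34.5000 = -241.5000
Σcross = 930.0000 → A = |Σcross|/2 = 465.0000 mm²
Σ(r_i+r_j)·cross = 28763.7500 → first moment M = |Σ|/6 = 4793.9583
R_c = M/A = 4793.9583/465.0000 = 10.3096 mm
θ = 189° = 3.298672 rad
V = θ·R_c·A = 3.298672·10.3096·465.0000 = 15813.697 mm³

Volume = 15813.697 mm³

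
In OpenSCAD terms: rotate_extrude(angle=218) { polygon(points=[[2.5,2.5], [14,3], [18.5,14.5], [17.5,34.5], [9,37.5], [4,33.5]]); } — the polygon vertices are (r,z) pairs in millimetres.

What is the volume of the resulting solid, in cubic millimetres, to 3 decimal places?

Volume = 18285.003 mm³

Profile (r,z), 6 vertices: (2.5,2.5) (14,3) (18.5,14.5) (17.5,34.5) (9,37.5) (4,33.5)
edge 0: (2.5,2.5)→(14,3)  cross = 2.5·3 − 14·2.5 = -27.5000; (r_i+r_j)·cross = 16.5·-27.5000 = -453.7500
edge 1: (14,3)→(18.5,14.5)  cross = 14·14.5 − 18.5·3 = 147.5000; (r_i+r_j)·cross = 32.5·147.5000 = 4793.7500
edge 2: (18.5,14.5)→(17.5,34.5)  cross = 18.5·34.5 − 17.5·14.5 = 384.5000; (r_i+r_j)·cross = 36·384.5000 = 13842.0000
edge 3: (17.5,34.5)→(9,37.5)  cross = 17.5·37.5 − 9·34.5 = 345.7500; (r_i+r_j)·cross = 26.5·345.7500 = 9162.3750
edge 4: (9,37.5)→(4,33.5)  cross = 9·33.5 − 4·37.5 = 151.5000; (r_i+r_j)·cross = 13·151.5000 = 1969.5000
edge 5: (4,33.5)→(2.5,2.5)  cross = 4·2.5 − 2.5·33.5 = -73.7500; (r_i+r_j)·cross = 6.5·-73.7500 = -479.3750
Σcross = 928.0000 → A = |Σcross|/2 = 464.0000 mm²
Σ(r_i+r_j)·cross = 28834.5000 → first moment M = |Σ|/6 = 4805.7500
R_c = M/A = 4805.7500/464.0000 = 10.3572 mm
θ = 218° = 3.804818 rad
V = θ·R_c·A = 3.804818·10.3572·464.0000 = 18285.003 mm³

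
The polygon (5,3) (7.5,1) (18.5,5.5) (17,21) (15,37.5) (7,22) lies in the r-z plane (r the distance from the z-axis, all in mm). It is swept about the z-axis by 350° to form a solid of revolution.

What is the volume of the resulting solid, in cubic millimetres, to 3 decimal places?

Profile (r,z), 6 vertices: (5,3) (7.5,1) (18.5,5.5) (17,21) (15,37.5) (7,22)
edge 0: (5,3)→(7.5,1)  cross = 5·1 − 7.5·3 = -17.5000; (r_i+r_j)·cross = 12.5·-17.5000 = -218.7500
edge 1: (7.5,1)→(18.5,5.5)  cross = 7.5·5.5 − 18.5·1 = 22.7500; (r_i+r_j)·cross = 26·22.7500 = 591.5000
edge 2: (18.5,5.5)→(17,21)  cross = 18.5·21 − 17·5.5 = 295.0000; (r_i+r_j)·cross = 35.5·295.0000 = 10472.5000
edge 3: (17,21)→(15,37.5)  cross = 17·37.5 − 15·21 = 322.5000; (r_i+r_j)·cross = 32·322.5000 = 10320.0000
edge 4: (15,37.5)→(7,22)  cross = 15·22 − 7·37.5 = 67.5000; (r_i+r_j)·cross = 22·67.5000 = 1485.0000
edge 5: (7,22)→(5,3)  cross = 7·3 − 5·22 = -89.0000; (r_i+r_j)·cross = 12·-89.0000 = -1068.0000
Σcross = 601.2500 → A = |Σcross|/2 = 300.6250 mm²
Σ(r_i+r_j)·cross = 21582.2500 → first moment M = |Σ|/6 = 3597.0417
R_c = M/A = 3597.0417/300.6250 = 11.9652 mm
θ = 350° = 6.108652 rad
V = θ·R_c·A = 6.108652·11.9652·300.6250 = 21973.077 mm³

Volume = 21973.077 mm³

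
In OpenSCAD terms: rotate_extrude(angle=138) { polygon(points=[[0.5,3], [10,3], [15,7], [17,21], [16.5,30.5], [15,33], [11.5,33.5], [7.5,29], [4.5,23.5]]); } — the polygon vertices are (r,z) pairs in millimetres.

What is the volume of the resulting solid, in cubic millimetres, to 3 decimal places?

Profile (r,z), 9 vertices: (0.5,3) (10,3) (15,7) (17,21) (16.5,30.5) (15,33) (11.5,33.5) (7.5,29) (4.5,23.5)
edge 0: (0.5,3)→(10,3)  cross = 0.5·3 − 10·3 = -28.5000; (r_i+r_j)·cross = 10.5·-28.5000 = -299.2500
edge 1: (10,3)→(15,7)  cross = 10·7 − 15·3 = 25.0000; (r_i+r_j)·cross = 25·25.0000 = 625.0000
edge 2: (15,7)→(17,21)  cross = 15·21 − 17·7 = 196.0000; (r_i+r_j)·cross = 32·196.0000 = 6272.0000
edge 3: (17,21)→(16.5,30.5)  cross = 17·30.5 − 16.5·21 = 172.0000; (r_i+r_j)·cross = 33.5·172.0000 = 5762.0000
edge 4: (16.5,30.5)→(15,33)  cross = 16.5·33 − 15·30.5 = 87.0000; (r_i+r_j)·cross = 31.5·87.0000 = 2740.5000
edge 5: (15,33)→(11.5,33.5)  cross = 15·33.5 − 11.5·33 = 123.0000; (r_i+r_j)·cross = 26.5·123.0000 = 3259.5000
edge 6: (11.5,33.5)→(7.5,29)  cross = 11.5·29 − 7.5·33.5 = 82.2500; (r_i+r_j)·cross = 19·82.2500 = 1562.7500
edge 7: (7.5,29)→(4.5,23.5)  cross = 7.5·23.5 − 4.5·29 = 45.7500; (r_i+r_j)·cross = 12·45.7500 = 549.0000
edge 8: (4.5,23.5)→(0.5,3)  cross = 4.5·3 − 0.5·23.5 = 1.7500; (r_i+r_j)·cross = 5·1.7500 = 8.7500
Σcross = 704.2500 → A = |Σcross|/2 = 352.1250 mm²
Σ(r_i+r_j)·cross = 20480.2500 → first moment M = |Σ|/6 = 3413.3750
R_c = M/A = 3413.3750/352.1250 = 9.6936 mm
θ = 138° = 2.408554 rad
V = θ·R_c·A = 2.408554·9.6936·352.1250 = 8221.299 mm³

Volume = 8221.299 mm³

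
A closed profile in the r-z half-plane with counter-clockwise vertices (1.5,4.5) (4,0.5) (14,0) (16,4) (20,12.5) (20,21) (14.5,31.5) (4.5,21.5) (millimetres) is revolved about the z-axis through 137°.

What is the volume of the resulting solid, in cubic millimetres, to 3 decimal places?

Profile (r,z), 8 vertices: (1.5,4.5) (4,0.5) (14,0) (16,4) (20,12.5) (20,21) (14.5,31.5) (4.5,21.5)
edge 0: (1.5,4.5)→(4,0.5)  cross = 1.5·0.5 − 4·4.5 = -17.2500; (r_i+r_j)·cross = 5.5·-17.2500 = -94.8750
edge 1: (4,0.5)→(14,0)  cross = 4·0 − 14·0.5 = -7.0000; (r_i+r_j)·cross = 18·-7.0000 = -126.0000
edge 2: (14,0)→(16,4)  cross = 14·4 − 16·0 = 56.0000; (r_i+r_j)·cross = 30·56.0000 = 1680.0000
edge 3: (16,4)→(20,12.5)  cross = 16·12.5 − 20·4 = 120.0000; (r_i+r_j)·cross = 36·120.0000 = 4320.0000
edge 4: (20,12.5)→(20,21)  cross = 20·21 − 20·12.5 = 170.0000; (r_i+r_j)·cross = 40·170.0000 = 6800.0000
edge 5: (20,21)→(14.5,31.5)  cross = 20·31.5 − 14.5·21 = 325.5000; (r_i+r_j)·cross = 34.5·325.5000 = 11229.7500
edge 6: (14.5,31.5)→(4.5,21.5)  cross = 14.5·21.5 − 4.5·31.5 = 170.0000; (r_i+r_j)·cross = 19·170.0000 = 3230.0000
edge 7: (4.5,21.5)→(1.5,4.5)  cross = 4.5·4.5 − 1.5·21.5 = -12.0000; (r_i+r_j)·cross = 6·-12.0000 = -72.0000
Σcross = 805.2500 → A = |Σcross|/2 = 402.6250 mm²
Σ(r_i+r_j)·cross = 26966.8750 → first moment M = |Σ|/6 = 4494.4792
R_c = M/A = 4494.4792/402.6250 = 11.1629 mm
θ = 137° = 2.391101 rad
V = θ·R_c·A = 2.391101·11.1629·402.6250 = 10746.754 mm³

Volume = 10746.754 mm³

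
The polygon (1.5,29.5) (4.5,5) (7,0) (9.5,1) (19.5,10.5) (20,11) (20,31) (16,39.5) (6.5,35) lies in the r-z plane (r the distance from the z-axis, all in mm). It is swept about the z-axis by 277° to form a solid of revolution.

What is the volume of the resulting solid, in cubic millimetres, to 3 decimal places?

Volume = 28997.401 mm³

Profile (r,z), 9 vertices: (1.5,29.5) (4.5,5) (7,0) (9.5,1) (19.5,10.5) (20,11) (20,31) (16,39.5) (6.5,35)
edge 0: (1.5,29.5)→(4.5,5)  cross = 1.5·5 − 4.5·29.5 = -125.2500; (r_i+r_j)·cross = 6·-125.2500 = -751.5000
edge 1: (4.5,5)→(7,0)  cross = 4.5·0 − 7·5 = -35.0000; (r_i+r_j)·cross = 11.5·-35.0000 = -402.5000
edge 2: (7,0)→(9.5,1)  cross = 7·1 − 9.5·0 = 7.0000; (r_i+r_j)·cross = 16.5·7.0000 = 115.5000
edge 3: (9.5,1)→(19.5,10.5)  cross = 9.5·10.5 − 19.5·1 = 80.2500; (r_i+r_j)·cross = 29·80.2500 = 2327.2500
edge 4: (19.5,10.5)→(20,11)  cross = 19.5·11 − 20·10.5 = 4.5000; (r_i+r_j)·cross = 39.5·4.5000 = 177.7500
edge 5: (20,11)→(20,31)  cross = 20·31 − 20·11 = 400.0000; (r_i+r_j)·cross = 40·400.0000 = 16000.0000
edge 6: (20,31)→(16,39.5)  cross = 20·39.5 − 16·31 = 294.0000; (r_i+r_j)·cross = 36·294.0000 = 10584.0000
edge 7: (16,39.5)→(6.5,35)  cross = 16·35 − 6.5·39.5 = 303.2500; (r_i+r_j)·cross = 22.5·303.2500 = 6823.1250
edge 8: (6.5,35)→(1.5,29.5)  cross = 6.5·29.5 − 1.5·35 = 139.2500; (r_i+r_j)·cross = 8·139.2500 = 1114.0000
Σcross = 1068.0000 → A = |Σcross|/2 = 534.0000 mm²
Σ(r_i+r_j)·cross = 35987.6250 → first moment M = |Σ|/6 = 5997.9375
R_c = M/A = 5997.9375/534.0000 = 11.2321 mm
θ = 277° = 4.834562 rad
V = θ·R_c·A = 4.834562·11.2321·534.0000 = 28997.401 mm³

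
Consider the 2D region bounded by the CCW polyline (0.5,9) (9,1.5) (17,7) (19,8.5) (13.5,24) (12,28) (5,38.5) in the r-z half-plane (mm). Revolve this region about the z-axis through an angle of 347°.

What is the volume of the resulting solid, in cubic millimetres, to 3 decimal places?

Profile (r,z), 7 vertices: (0.5,9) (9,1.5) (17,7) (19,8.5) (13.5,24) (12,28) (5,38.5)
edge 0: (0.5,9)→(9,1.5)  cross = 0.5·1.5 − 9·9 = -80.2500; (r_i+r_j)·cross = 9.5·-80.2500 = -762.3750
edge 1: (9,1.5)→(17,7)  cross = 9·7 − 17·1.5 = 37.5000; (r_i+r_j)·cross = 26·37.5000 = 975.0000
edge 2: (17,7)→(19,8.5)  cross = 17·8.5 − 19·7 = 11.5000; (r_i+r_j)·cross = 36·11.5000 = 414.0000
edge 3: (19,8.5)→(13.5,24)  cross = 19·24 − 13.5·8.5 = 341.2500; (r_i+r_j)·cross = 32.5·341.2500 = 11090.6250
edge 4: (13.5,24)→(12,28)  cross = 13.5·28 − 12·24 = 90.0000; (r_i+r_j)·cross = 25.5·90.0000 = 2295.0000
edge 5: (12,28)→(5,38.5)  cross = 12·38.5 − 5·28 = 322.0000; (r_i+r_j)·cross = 17·322.0000 = 5474.0000
edge 6: (5,38.5)→(0.5,9)  cross = 5·9 − 0.5·38.5 = 25.7500; (r_i+r_j)·cross = 5.5·25.7500 = 141.6250
Σcross = 747.7500 → A = |Σcross|/2 = 373.8750 mm²
Σ(r_i+r_j)·cross = 19627.8750 → first moment M = |Σ|/6 = 3271.3125
R_c = M/A = 3271.3125/373.8750 = 8.7497 mm
θ = 347° = 6.056293 rad
V = θ·R_c·A = 6.056293·8.7497·373.8750 = 19812.025 mm³

Volume = 19812.025 mm³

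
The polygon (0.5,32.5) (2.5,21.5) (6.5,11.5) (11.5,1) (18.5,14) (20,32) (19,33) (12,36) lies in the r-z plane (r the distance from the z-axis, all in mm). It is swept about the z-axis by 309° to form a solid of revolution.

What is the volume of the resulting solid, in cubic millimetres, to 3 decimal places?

Profile (r,z), 8 vertices: (0.5,32.5) (2.5,21.5) (6.5,11.5) (11.5,1) (18.5,14) (20,32) (19,33) (12,36)
edge 0: (0.5,32.5)→(2.5,21.5)  cross = 0.5·21.5 − 2.5·32.5 = -70.5000; (r_i+r_j)·cross = 3·-70.5000 = -211.5000
edge 1: (2.5,21.5)→(6.5,11.5)  cross = 2.5·11.5 − 6.5·21.5 = -111.0000; (r_i+r_j)·cross = 9·-111.0000 = -999.0000
edge 2: (6.5,11.5)→(11.5,1)  cross = 6.5·1 − 11.5·11.5 = -125.7500; (r_i+r_j)·cross = 18·-125.7500 = -2263.5000
edge 3: (11.5,1)→(18.5,14)  cross = 11.5·14 − 18.5·1 = 142.5000; (r_i+r_j)·cross = 30·142.5000 = 4275.0000
edge 4: (18.5,14)→(20,32)  cross = 18.5·32 − 20·14 = 312.0000; (r_i+r_j)·cross = 38.5·312.0000 = 12012.0000
edge 5: (20,32)→(19,33)  cross = 20·33 − 19·32 = 52.0000; (r_i+r_j)·cross = 39·52.0000 = 2028.0000
edge 6: (19,33)→(12,36)  cross = 19·36 − 12·33 = 288.0000; (r_i+r_j)·cross = 31·288.0000 = 8928.0000
edge 7: (12,36)→(0.5,32.5)  cross = 12·32.5 − 0.5·36 = 372.0000; (r_i+r_j)·cross = 12.5·372.0000 = 4650.0000
Σcross = 859.2500 → A = |Σcross|/2 = 429.6250 mm²
Σ(r_i+r_j)·cross = 28419.0000 → first moment M = |Σ|/6 = 4736.5000
R_c = M/A = 4736.5000/429.6250 = 11.0247 mm
θ = 309° = 5.393067 rad
V = θ·R_c·A = 5.393067·11.0247·429.6250 = 25544.264 mm³

Volume = 25544.264 mm³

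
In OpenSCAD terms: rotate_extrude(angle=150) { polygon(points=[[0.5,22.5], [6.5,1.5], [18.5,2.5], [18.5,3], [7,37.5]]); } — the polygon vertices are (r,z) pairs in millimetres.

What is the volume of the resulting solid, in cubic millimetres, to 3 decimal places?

Volume = 7518.878 mm³

Profile (r,z), 5 vertices: (0.5,22.5) (6.5,1.5) (18.5,2.5) (18.5,3) (7,37.5)
edge 0: (0.5,22.5)→(6.5,1.5)  cross = 0.5·1.5 − 6.5·22.5 = -145.5000; (r_i+r_j)·cross = 7·-145.5000 = -1018.5000
edge 1: (6.5,1.5)→(18.5,2.5)  cross = 6.5·2.5 − 18.5·1.5 = -11.5000; (r_i+r_j)·cross = 25·-11.5000 = -287.5000
edge 2: (18.5,2.5)→(18.5,3)  cross = 18.5·3 − 18.5·2.5 = 9.2500; (r_i+r_j)·cross = 37·9.2500 = 342.2500
edge 3: (18.5,3)→(7,37.5)  cross = 18.5·37.5 − 7·3 = 672.7500; (r_i+r_j)·cross = 25.5·672.7500 = 17155.1250
edge 4: (7,37.5)→(0.5,22.5)  cross = 7·22.5 − 0.5·37.5 = 138.7500; (r_i+r_j)·cross = 7.5·138.7500 = 1040.6250
Σcross = 663.7500 → A = |Σcross|/2 = 331.8750 mm²
Σ(r_i+r_j)·cross = 17232.0000 → first moment M = |Σ|/6 = 2872.0000
R_c = M/A = 2872.0000/331.8750 = 8.6539 mm
θ = 150° = 2.617994 rad
V = θ·R_c·A = 2.617994·8.6539·331.8750 = 7518.878 mm³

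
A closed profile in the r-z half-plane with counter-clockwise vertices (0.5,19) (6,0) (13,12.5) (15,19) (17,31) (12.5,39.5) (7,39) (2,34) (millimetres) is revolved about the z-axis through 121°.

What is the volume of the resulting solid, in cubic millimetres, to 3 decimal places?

Profile (r,z), 8 vertices: (0.5,19) (6,0) (13,12.5) (15,19) (17,31) (12.5,39.5) (7,39) (2,34)
edge 0: (0.5,19)→(6,0)  cross = 0.5·0 − 6·19 = -114.0000; (r_i+r_j)·cross = 6.5·-114.0000 = -741.0000
edge 1: (6,0)→(13,12.5)  cross = 6·12.5 − 13·0 = 75.0000; (r_i+r_j)·cross = 19·75.0000 = 1425.0000
edge 2: (13,12.5)→(15,19)  cross = 13·19 − 15·12.5 = 59.5000; (r_i+r_j)·cross = 28·59.5000 = 1666.0000
edge 3: (15,19)→(17,31)  cross = 15·31 − 17·19 = 142.0000; (r_i+r_j)·cross = 32·142.0000 = 4544.0000
edge 4: (17,31)→(12.5,39.5)  cross = 17·39.5 − 12.5·31 = 284.0000; (r_i+r_j)·cross = 29.5·284.0000 = 8378.0000
edge 5: (12.5,39.5)→(7,39)  cross = 12.5·39 − 7·39.5 = 211.0000; (r_i+r_j)·cross = 19.5·211.0000 = 4114.5000
edge 6: (7,39)→(2,34)  cross = 7·34 − 2·39 = 160.0000; (r_i+r_j)·cross = 9·160.0000 = 1440.0000
edge 7: (2,34)→(0.5,19)  cross = 2·19 − 0.5·34 = 21.0000; (r_i+r_j)·cross = 2.5·21.0000 = 52.5000
Σcross = 838.5000 → A = |Σcross|/2 = 419.2500 mm²
Σ(r_i+r_j)·cross = 20879.0000 → first moment M = |Σ|/6 = 3479.8333
R_c = M/A = 3479.8333/419.2500 = 8.3001 mm
θ = 121° = 2.111848 rad
V = θ·R_c·A = 2.111848·8.3001·419.2500 = 7348.880 mm³

Volume = 7348.880 mm³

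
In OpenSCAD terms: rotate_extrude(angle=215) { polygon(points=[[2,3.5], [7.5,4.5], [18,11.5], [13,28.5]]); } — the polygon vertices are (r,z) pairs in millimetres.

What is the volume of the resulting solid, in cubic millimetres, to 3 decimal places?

Volume = 6920.783 mm³

Profile (r,z), 4 vertices: (2,3.5) (7.5,4.5) (18,11.5) (13,28.5)
edge 0: (2,3.5)→(7.5,4.5)  cross = 2·4.5 − 7.5·3.5 = -17.2500; (r_i+r_j)·cross = 9.5·-17.2500 = -163.8750
edge 1: (7.5,4.5)→(18,11.5)  cross = 7.5·11.5 − 18·4.5 = 5.2500; (r_i+r_j)·cross = 25.5·5.2500 = 133.8750
edge 2: (18,11.5)→(13,28.5)  cross = 18·28.5 − 13·11.5 = 363.5000; (r_i+r_j)·cross = 31·363.5000 = 11268.5000
edge 3: (13,28.5)→(2,3.5)  cross = 13·3.5 − 2·28.5 = -11.5000; (r_i+r_j)·cross = 15·-11.5000 = -172.5000
Σcross = 340.0000 → A = |Σcross|/2 = 170.0000 mm²
Σ(r_i+r_j)·cross = 11066.0000 → first moment M = |Σ|/6 = 1844.3333
R_c = M/A = 1844.3333/170.0000 = 10.8490 mm
θ = 215° = 3.752458 rad
V = θ·R_c·A = 3.752458·10.8490·170.0000 = 6920.783 mm³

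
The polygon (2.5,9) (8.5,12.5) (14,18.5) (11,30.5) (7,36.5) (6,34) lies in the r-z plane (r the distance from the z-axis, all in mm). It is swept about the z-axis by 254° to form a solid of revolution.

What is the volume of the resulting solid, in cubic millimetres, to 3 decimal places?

Volume = 5953.610 mm³

Profile (r,z), 6 vertices: (2.5,9) (8.5,12.5) (14,18.5) (11,30.5) (7,36.5) (6,34)
edge 0: (2.5,9)→(8.5,12.5)  cross = 2.5·12.5 − 8.5·9 = -45.2500; (r_i+r_j)·cross = 11·-45.2500 = -497.7500
edge 1: (8.5,12.5)→(14,18.5)  cross = 8.5·18.5 − 14·12.5 = -17.7500; (r_i+r_j)·cross = 22.5·-17.7500 = -399.3750
edge 2: (14,18.5)→(11,30.5)  cross = 14·30.5 − 11·18.5 = 223.5000; (r_i+r_j)·cross = 25·223.5000 = 5587.5000
edge 3: (11,30.5)→(7,36.5)  cross = 11·36.5 − 7·30.5 = 188.0000; (r_i+r_j)·cross = 18·188.0000 = 3384.0000
edge 4: (7,36.5)→(6,34)  cross = 7·34 − 6·36.5 = 19.0000; (r_i+r_j)·cross = 13·19.0000 = 247.0000
edge 5: (6,34)→(2.5,9)  cross = 6·9 − 2.5·34 = -31.0000; (r_i+r_j)·cross = 8.5·-31.0000 = -263.5000
Σcross = 336.5000 → A = |Σcross|/2 = 168.2500 mm²
Σ(r_i+r_j)·cross = 8057.8750 → first moment M = |Σ|/6 = 1342.9792
R_c = M/A = 1342.9792/168.2500 = 7.9820 mm
θ = 254° = 4.433136 rad
V = θ·R_c·A = 4.433136·7.9820·168.2500 = 5953.610 mm³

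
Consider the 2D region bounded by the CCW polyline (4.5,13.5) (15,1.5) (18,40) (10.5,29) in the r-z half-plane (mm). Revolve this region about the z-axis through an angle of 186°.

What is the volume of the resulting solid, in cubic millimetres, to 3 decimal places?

Volume = 9829.631 mm³

Profile (r,z), 4 vertices: (4.5,13.5) (15,1.5) (18,40) (10.5,29)
edge 0: (4.5,13.5)→(15,1.5)  cross = 4.5·1.5 − 15·13.5 = -195.7500; (r_i+r_j)·cross = 19.5·-195.7500 = -3817.1250
edge 1: (15,1.5)→(18,40)  cross = 15·40 − 18·1.5 = 573.0000; (r_i+r_j)·cross = 33·573.0000 = 18909.0000
edge 2: (18,40)→(10.5,29)  cross = 18·29 − 10.5·40 = 102.0000; (r_i+r_j)·cross = 28.5·102.0000 = 2907.0000
edge 3: (10.5,29)→(4.5,13.5)  cross = 10.5·13.5 − 4.5·29 = 11.2500; (r_i+r_j)·cross = 15·11.2500 = 168.7500
Σcross = 490.5000 → A = |Σcross|/2 = 245.2500 mm²
Σ(r_i+r_j)·cross = 18167.6250 → first moment M = |Σ|/6 = 3027.9375
R_c = M/A = 3027.9375/245.2500 = 12.3463 mm
θ = 186° = 3.246312 rad
V = θ·R_c·A = 3.246312·12.3463·245.2500 = 9829.631 mm³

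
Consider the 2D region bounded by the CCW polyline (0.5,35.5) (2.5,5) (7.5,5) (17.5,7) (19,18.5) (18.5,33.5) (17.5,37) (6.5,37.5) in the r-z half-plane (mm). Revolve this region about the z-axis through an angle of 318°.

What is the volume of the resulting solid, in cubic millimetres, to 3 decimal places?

Volume = 29241.875 mm³

Profile (r,z), 8 vertices: (0.5,35.5) (2.5,5) (7.5,5) (17.5,7) (19,18.5) (18.5,33.5) (17.5,37) (6.5,37.5)
edge 0: (0.5,35.5)→(2.5,5)  cross = 0.5·5 − 2.5·35.5 = -86.2500; (r_i+r_j)·cross = 3·-86.2500 = -258.7500
edge 1: (2.5,5)→(7.5,5)  cross = 2.5·5 − 7.5·5 = -25.0000; (r_i+r_j)·cross = 10·-25.0000 = -250.0000
edge 2: (7.5,5)→(17.5,7)  cross = 7.5·7 − 17.5·5 = -35.0000; (r_i+r_j)·cross = 25·-35.0000 = -875.0000
edge 3: (17.5,7)→(19,18.5)  cross = 17.5·18.5 − 19·7 = 190.7500; (r_i+r_j)·cross = 36.5·190.7500 = 6962.3750
edge 4: (19,18.5)→(18.5,33.5)  cross = 19·33.5 − 18.5·18.5 = 294.2500; (r_i+r_j)·cross = 37.5·294.2500 = 11034.3750
edge 5: (18.5,33.5)→(17.5,37)  cross = 18.5·37 − 17.5·33.5 = 98.2500; (r_i+r_j)·cross = 36·98.2500 = 3537.0000
edge 6: (17.5,37)→(6.5,37.5)  cross = 17.5·37.5 − 6.5·37 = 415.7500; (r_i+r_j)·cross = 24·415.7500 = 9978.0000
edge 7: (6.5,37.5)→(0.5,35.5)  cross = 6.5·35.5 − 0.5·37.5 = 212.0000; (r_i+r_j)·cross = 7·212.0000 = 1484.0000
Σcross = 1064.7500 → A = |Σcross|/2 = 532.3750 mm²
Σ(r_i+r_j)·cross = 31612.0000 → first moment M = |Σ|/6 = 5268.6667
R_c = M/A = 5268.6667/532.3750 = 9.8965 mm
θ = 318° = 5.550147 rad
V = θ·R_c·A = 5.550147·9.8965·532.3750 = 29241.875 mm³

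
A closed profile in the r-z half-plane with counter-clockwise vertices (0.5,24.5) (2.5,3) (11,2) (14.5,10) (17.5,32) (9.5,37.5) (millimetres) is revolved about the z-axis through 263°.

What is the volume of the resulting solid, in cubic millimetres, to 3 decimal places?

Profile (r,z), 6 vertices: (0.5,24.5) (2.5,3) (11,2) (14.5,10) (17.5,32) (9.5,37.5)
edge 0: (0.5,24.5)→(2.5,3)  cross = 0.5·3 − 2.5·24.5 = -59.7500; (r_i+r_j)·cross = 3·-59.7500 = -179.2500
edge 1: (2.5,3)→(11,2)  cross = 2.5·2 − 11·3 = -28.0000; (r_i+r_j)·cross = 13.5·-28.0000 = -378.0000
edge 2: (11,2)→(14.5,10)  cross = 11·10 − 14.5·2 = 81.0000; (r_i+r_j)·cross = 25.5·81.0000 = 2065.5000
edge 3: (14.5,10)→(17.5,32)  cross = 14.5·32 − 17.5·10 = 289.0000; (r_i+r_j)·cross = 32·289.0000 = 9248.0000
edge 4: (17.5,32)→(9.5,37.5)  cross = 17.5·37.5 − 9.5·32 = 352.2500; (r_i+r_j)·cross = 27·352.2500 = 9510.7500
edge 5: (9.5,37.5)→(0.5,24.5)  cross = 9.5·24.5 − 0.5·37.5 = 214.0000; (r_i+r_j)·cross = 10·214.0000 = 2140.0000
Σcross = 848.5000 → A = |Σcross|/2 = 424.2500 mm²
Σ(r_i+r_j)·cross = 22407.0000 → first moment M = |Σ|/6 = 3734.5000
R_c = M/A = 3734.5000/424.2500 = 8.8026 mm
θ = 263° = 4.590216 rad
V = θ·R_c·A = 4.590216·8.8026·424.2500 = 17142.161 mm³

Volume = 17142.161 mm³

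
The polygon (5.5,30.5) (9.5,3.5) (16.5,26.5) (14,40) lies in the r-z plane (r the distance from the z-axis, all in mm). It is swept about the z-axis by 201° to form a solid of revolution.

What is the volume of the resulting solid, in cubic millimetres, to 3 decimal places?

Profile (r,z), 4 vertices: (5.5,30.5) (9.5,3.5) (16.5,26.5) (14,40)
edge 0: (5.5,30.5)→(9.5,3.5)  cross = 5.5·3.5 − 9.5·30.5 = -270.5000; (r_i+r_j)·cross = 15·-270.5000 = -4057.5000
edge 1: (9.5,3.5)→(16.5,26.5)  cross = 9.5·26.5 − 16.5·3.5 = 194.0000; (r_i+r_j)·cross = 26·194.0000 = 5044.0000
edge 2: (16.5,26.5)→(14,40)  cross = 16.5·40 − 14·26.5 = 289.0000; (r_i+r_j)·cross = 30.5·289.0000 = 8814.5000
edge 3: (14,40)→(5.5,30.5)  cross = 14·30.5 − 5.5·40 = 207.0000; (r_i+r_j)·cross = 19.5·207.0000 = 4036.5000
Σcross = 419.5000 → A = |Σcross|/2 = 209.7500 mm²
Σ(r_i+r_j)·cross = 13837.5000 → first moment M = |Σ|/6 = 2306.2500
R_c = M/A = 2306.2500/209.7500 = 10.9952 mm
θ = 201° = 3.508112 rad
V = θ·R_c·A = 3.508112·10.9952·209.7500 = 8090.583 mm³

Volume = 8090.583 mm³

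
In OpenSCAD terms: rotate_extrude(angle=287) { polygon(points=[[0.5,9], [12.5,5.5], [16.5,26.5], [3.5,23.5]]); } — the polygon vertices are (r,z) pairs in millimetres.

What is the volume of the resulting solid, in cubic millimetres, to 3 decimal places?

Volume = 9623.098 mm³

Profile (r,z), 4 vertices: (0.5,9) (12.5,5.5) (16.5,26.5) (3.5,23.5)
edge 0: (0.5,9)→(12.5,5.5)  cross = 0.5·5.5 − 12.5·9 = -109.7500; (r_i+r_j)·cross = 13·-109.7500 = -1426.7500
edge 1: (12.5,5.5)→(16.5,26.5)  cross = 12.5·26.5 − 16.5·5.5 = 240.5000; (r_i+r_j)·cross = 29·240.5000 = 6974.5000
edge 2: (16.5,26.5)→(3.5,23.5)  cross = 16.5·23.5 − 3.5·26.5 = 295.0000; (r_i+r_j)·cross = 20·295.0000 = 5900.0000
edge 3: (3.5,23.5)→(0.5,9)  cross = 3.5·9 − 0.5·23.5 = 19.7500; (r_i+r_j)·cross = 4·19.7500 = 79.0000
Σcross = 445.5000 → A = |Σcross|/2 = 222.7500 mm²
Σ(r_i+r_j)·cross = 11526.7500 → first moment M = |Σ|/6 = 1921.1250
R_c = M/A = 1921.1250/222.7500 = 8.6246 mm
θ = 287° = 5.009095 rad
V = θ·R_c·A = 5.009095·8.6246·222.7500 = 9623.098 mm³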